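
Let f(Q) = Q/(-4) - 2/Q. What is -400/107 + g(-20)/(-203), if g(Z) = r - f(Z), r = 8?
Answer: -28107/7490 ≈ -3.7526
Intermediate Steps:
f(Q) = -2/Q - Q/4 (f(Q) = Q*(-1/4) - 2/Q = -Q/4 - 2/Q = -2/Q - Q/4)
g(Z) = 8 + 2/Z + Z/4 (g(Z) = 8 - (-2/Z - Z/4) = 8 + (2/Z + Z/4) = 8 + 2/Z + Z/4)
-400/107 + g(-20)/(-203) = -400/107 + (8 + 2/(-20) + (1/4)*(-20))/(-203) = -400*1/107 + (8 + 2*(-1/20) - 5)*(-1/203) = -400/107 + (8 - 1/10 - 5)*(-1/203) = -400/107 + (29/10)*(-1/203) = -400/107 - 1/70 = -28107/7490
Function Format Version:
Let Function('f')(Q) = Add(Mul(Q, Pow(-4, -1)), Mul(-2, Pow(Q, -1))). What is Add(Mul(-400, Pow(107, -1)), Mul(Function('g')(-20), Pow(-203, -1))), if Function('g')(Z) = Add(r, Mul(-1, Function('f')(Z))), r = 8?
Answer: Rational(-28107, 7490) ≈ -3.7526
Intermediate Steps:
Function('f')(Q) = Add(Mul(-2, Pow(Q, -1)), Mul(Rational(-1, 4), Q)) (Function('f')(Q) = Add(Mul(Q, Rational(-1, 4)), Mul(-2, Pow(Q, -1))) = Add(Mul(Rational(-1, 4), Q), Mul(-2, Pow(Q, -1))) = Add(Mul(-2, Pow(Q, -1)), Mul(Rational(-1, 4), Q)))
Function('g')(Z) = Add(8, Mul(2, Pow(Z, -1)), Mul(Rational(1, 4), Z)) (Function('g')(Z) = Add(8, Mul(-1, Add(Mul(-2, Pow(Z, -1)), Mul(Rational(-1, 4), Z)))) = Add(8, Add(Mul(2, Pow(Z, -1)), Mul(Rational(1, 4), Z))) = Add(8, Mul(2, Pow(Z, -1)), Mul(Rational(1, 4), Z)))
Add(Mul(-400, Pow(107, -1)), Mul(Function('g')(-20), Pow(-203, -1))) = Add(Mul(-400, Pow(107, -1)), Mul(Add(8, Mul(2, Pow(-20, -1)), Mul(Rational(1, 4), -20)), Pow(-203, -1))) = Add(Mul(-400, Rational(1, 107)), Mul(Add(8, Mul(2, Rational(-1, 20)), -5), Rational(-1, 203))) = Add(Rational(-400, 107), Mul(Add(8, Rational(-1, 10), -5), Rational(-1, 203))) = Add(Rational(-400, 107), Mul(Rational(29, 10), Rational(-1, 203))) = Add(Rational(-400, 107), Rational(-1, 70)) = Rational(-28107, 7490)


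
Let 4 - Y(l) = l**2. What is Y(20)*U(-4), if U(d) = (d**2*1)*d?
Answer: 25344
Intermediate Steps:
Y(l) = 4 - l**2
U(d) = d**3 (U(d) = d**2*d = d**3)
Y(20)*U(-4) = (4 - 1*20**2)*(-4)**3 = (4 - 1*400)*(-64) = (4 - 400)*(-64) = -396*(-64) = 25344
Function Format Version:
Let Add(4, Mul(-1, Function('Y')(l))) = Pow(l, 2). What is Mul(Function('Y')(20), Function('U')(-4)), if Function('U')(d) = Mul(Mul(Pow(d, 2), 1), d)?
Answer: 25344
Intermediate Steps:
Function('Y')(l) = Add(4, Mul(-1, Pow(l, 2)))
Function('U')(d) = Pow(d, 3) (Function('U')(d) = Mul(Pow(d, 2), d) = Pow(d, 3))
Mul(Function('Y')(20), Function('U')(-4)) = Mul(Add(4, Mul(-1, Pow(20, 2))), Pow(-4, 3)) = Mul(Add(4, Mul(-1, 400)), -64) = Mul(Add(4, -400), -64) = Mul(-396, -64) = 25344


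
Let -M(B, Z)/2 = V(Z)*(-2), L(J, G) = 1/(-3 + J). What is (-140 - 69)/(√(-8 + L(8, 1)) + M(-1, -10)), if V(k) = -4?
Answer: 16720/1319 + 209*I*√195/1319 ≈ 12.676 + 2.2127*I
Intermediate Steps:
M(B, Z) = -16 (M(B, Z) = -(-8)*(-2) = -2*8 = -16)
(-140 - 69)/(√(-8 + L(8, 1)) + M(-1, -10)) = (-140 - 69)/(√(-8 + 1/(-3 + 8)) - 16) = -209/(√(-8 + 1/5) - 16) = -209/(√(-8 + ⅕) - 16) = -209/(√(-39/5) - 16) = -209/(I*√195/5 - 16) = -209/(-16 + I*√195/5)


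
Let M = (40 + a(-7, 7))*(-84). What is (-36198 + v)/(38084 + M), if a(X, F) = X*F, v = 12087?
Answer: -24111/38840 ≈ -0.62078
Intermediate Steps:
a(X, F) = F*X
M = 756 (M = (40 + 7*(-7))*(-84) = (40 - 49)*(-84) = -9*(-84) = 756)
(-36198 + v)/(38084 + M) = (-36198 + 12087)/(38084 + 756) = -24111/38840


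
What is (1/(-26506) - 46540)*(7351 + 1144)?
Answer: -10479340602295/26506 ≈ -3.9536e+8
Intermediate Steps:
(1/(-26506) - 46540)*(7351 + 1144) = (-1/26506 - 46540)*8495 = -1233589241/26506*8495 = -10479340602295/26506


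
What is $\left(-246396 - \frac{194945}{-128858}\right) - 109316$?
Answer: $- \frac{45836141951}{128858} \approx -3.5571 \cdot 10^{5}$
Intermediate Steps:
$\left(-246396 - \frac{194945}{-128858}\right) - 109316 = \left(-246396 - - \frac{194945}{128858}\right) - 109316 = \left(-246396 + \frac{194945}{128858}\right) - 109316 = - \frac{31749900823}{128858} - 109316 = - \frac{45836141951}{128858}$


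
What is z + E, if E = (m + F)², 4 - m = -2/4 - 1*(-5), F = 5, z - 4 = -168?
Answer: -575/4 ≈ -143.75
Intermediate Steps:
z = -164 (z = 4 - 168 = -164)
m = -½ (m = 4 - (-2/4 - 1*(-5)) = 4 - (-2*¼ + 5) = 4 - (-½ + 5) = 4 - 1*9/2 = 4 - 9/2 = -½ ≈ -0.50000)
E = 81/4 (E = (-½ + 5)² = (9/2)² = 81/4 ≈ 20.250)
z + E = -164 + 81/4 = -575/4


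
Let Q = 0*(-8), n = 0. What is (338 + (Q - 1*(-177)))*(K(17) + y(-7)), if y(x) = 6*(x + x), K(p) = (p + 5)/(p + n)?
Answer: -724090/17 ≈ -42594.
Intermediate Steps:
K(p) = (5 + p)/p (K(p) = (p + 5)/(p + 0) = (5 + p)/p)
y(x) = 12*x (y(x) = 6*(2*x) = 12*x)
Q = 0
(338 + (Q - 1*(-177)))*(K(17) + y(-7)) = (338 + (0 - 1*(-177)))*((5 + 17)/17 + 12*(-7)) = (338 + (0 + 177))*((1/17)*22 - 84) = (338 + 177)*(22/17 - 84) = 515*(-1406/17) = -724090/17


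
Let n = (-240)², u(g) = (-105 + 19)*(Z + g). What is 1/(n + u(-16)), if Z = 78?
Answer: 1/52268 ≈ 1.9132e-5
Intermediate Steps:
u(g) = -6708 - 86*g (u(g) = (-105 + 19)*(78 + g) = -86*(78 + g) = -6708 - 86*g)
n = 57600
1/(n + u(-16)) = 1/(57600 + (-6708 - 86*(-16))) = 1/(57600 + (-6708 + 1376)) = 1/(57600 - 5332) = 1/52268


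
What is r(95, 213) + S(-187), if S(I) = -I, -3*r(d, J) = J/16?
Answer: 2921/16 ≈ 182.56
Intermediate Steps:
r(d, J) = -J/48 (r(d, J) = -J/(3*16) = -J/48)
r(95, 213) + S(-187) = -1/48*213 - 1*(-187) = -71/16 + 187 = 2921/16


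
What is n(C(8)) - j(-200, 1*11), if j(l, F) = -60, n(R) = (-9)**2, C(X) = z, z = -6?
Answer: 141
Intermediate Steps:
C(X) = -6
n(R) = 81
n(C(8)) - j(-200, 1*11) = 81 - 1*(-60) = 81 + 60 = 141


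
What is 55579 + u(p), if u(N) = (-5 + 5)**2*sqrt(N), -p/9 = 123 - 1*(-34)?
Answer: 55579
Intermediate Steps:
p = -1413 (p = -9*(123 - 1*(-34)) = -9*(123 + 34) = -9*157 = -1413)
u(N) = 0 (u(N) = 0**2*sqrt(N) = 0*sqrt(N) = 0)
55579 + u(p) = 55579 + 0 = 55579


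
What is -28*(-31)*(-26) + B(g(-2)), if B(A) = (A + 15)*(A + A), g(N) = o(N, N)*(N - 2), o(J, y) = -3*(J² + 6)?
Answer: 9832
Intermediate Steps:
o(J, y) = -18 - 3*J² (o(J, y) = -3*(6 + J²) = -18 - 3*J²)
g(N) = (-18 - 3*N²)*(-2 + N) (g(N) = (-18 - 3*N²)*(N - 2) = (-18 - 3*N²)*(-2 + N))
B(A) = 2*A*(15 + A) (B(A) = (15 + A)*(2*A) = 2*A*(15 + A))
-28*(-31)*(-26) + B(g(-2)) = -28*(-31)*(-26) + 2*(-3*(-2 - 2)*(6 + (-2)²))*(15 - 3*(-2 - 2)*(6 + (-2)²)) = 868*(-26) + 2*(-3*(-4)*(6 + 4))*(15 - 3*(-4)*(6 + 4)) = -22568 + 2*(-3*(-4)*10)*(15 - 3*(-4)*10) = -22568 + 2*120*(15 + 120) = -22568 + 2*120*135 = -22568 + 32400 = 9832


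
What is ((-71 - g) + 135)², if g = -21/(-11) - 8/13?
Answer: 80407089/20449 ≈ 3932.1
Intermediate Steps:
g = 185/143 (g = -21*(-1/11) - 8*1/13 = 21/11 - 8/13 = 185/143 ≈ 1.2937)
((-71 - g) + 135)² = ((-71 - 1*185/143) + 135)² = ((-71 - 185/143) + 135)² = (-10338/143 + 135)² = (8967/143)² = 80407089/20449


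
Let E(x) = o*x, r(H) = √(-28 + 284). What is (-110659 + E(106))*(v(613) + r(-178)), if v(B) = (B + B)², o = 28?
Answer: -161869480572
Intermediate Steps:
r(H) = 16 (r(H) = √256 = 16)
E(x) = 28*x
v(B) = 4*B² (v(B) = (2*B)² = 4*B²)
(-110659 + E(106))*(v(613) + r(-178)) = (-110659 + 28*106)*(4*613² + 16) = (-110659 + 2968)*(4*375769 + 16) = -107691*(1503076 + 16) = -107691*1503092 = -161869480572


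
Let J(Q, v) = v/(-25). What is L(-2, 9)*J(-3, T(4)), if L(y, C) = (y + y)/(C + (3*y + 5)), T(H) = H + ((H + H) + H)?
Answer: 8/25 ≈ 0.32000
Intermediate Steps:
T(H) = 4*H (T(H) = H + (2*H + H) = H + 3*H = 4*H)
L(y, C) = 2*y/(5 + C + 3*y) (L(y, C) = (2*y)/(C + (5 + 3*y)) = (2*y)/(5 + C + 3*y) = 2*y/(5 + C + 3*y))
J(Q, v) = -v/25 (J(Q, v) = v*(-1/25) = -v/25)
L(-2, 9)*J(-3, T(4)) = (2*(-2)/(5 + 9 + 3*(-2)))*(-4*4/25) = (2*(-2)/(5 + 9 - 6))*(-1/25*16) = (2*(-2)/8)*(-16/25) = (2*(-2)*(1/8))*(-16/25) = -1/2*(-16/25) = 8/25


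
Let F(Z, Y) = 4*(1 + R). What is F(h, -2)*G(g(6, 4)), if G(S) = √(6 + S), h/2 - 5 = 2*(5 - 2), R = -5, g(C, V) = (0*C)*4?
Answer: -16*√6 ≈ -39.192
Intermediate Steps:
g(C, V) = 0 (g(C, V) = 0*4 = 0)
h = 22 (h = 10 + 2*(2*(5 - 2)) = 10 + 2*(2*3) = 10 + 2*6 = 10 + 12 = 22)
F(Z, Y) = -16 (F(Z, Y) = 4*(1 - 5) = 4*(-4) = -16)
F(h, -2)*G(g(6, 4)) = -16*√(6 + 0) = -16*√6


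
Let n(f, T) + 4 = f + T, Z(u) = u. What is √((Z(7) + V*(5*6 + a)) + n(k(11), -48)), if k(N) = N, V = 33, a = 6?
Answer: √1154 ≈ 33.971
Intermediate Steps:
n(f, T) = -4 + T + f (n(f, T) = -4 + (f + T) = -4 + (T + f) = -4 + T + f)
√((Z(7) + V*(5*6 + a)) + n(k(11), -48)) = √((7 + 33*(5*6 + 6)) + (-4 - 48 + 11)) = √((7 + 33*(30 + 6)) - 41) = √((7 + 33*36) - 41) = √((7 + 1188) - 41) = √(1195 - 41) = √1154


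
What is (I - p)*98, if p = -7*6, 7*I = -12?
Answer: 3948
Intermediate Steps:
I = -12/7 (I = (1/7)*(-12) = -12/7 ≈ -1.7143)
p = -42
(I - p)*98 = (-12/7 - 1*(-42))*98 = (-12/7 + 42)*98 = (282/7)*98 = 3948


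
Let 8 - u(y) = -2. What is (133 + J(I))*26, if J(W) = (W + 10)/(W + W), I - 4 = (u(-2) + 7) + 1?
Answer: 38246/11 ≈ 3476.9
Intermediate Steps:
u(y) = 10 (u(y) = 8 - 1*(-2) = 8 + 2 = 10)
I = 22 (I = 4 + ((10 + 7) + 1) = 4 + (17 + 1) = 4 + 18 = 22)
J(W) = (10 + W)/(2*W) (J(W) = (10 + W)/((2*W)) = (10 + W)*(1/(2*W)) = (10 + W)/(2*W))
(133 + J(I))*26 = (133 + (½)*(10 + 22)/22)*26 = (133 + (½)*(1/22)*32)*26 = (133 + 8/11)*26 = (1471/11)*26 = 38246/11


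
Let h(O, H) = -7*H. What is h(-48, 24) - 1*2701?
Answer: -2869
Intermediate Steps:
h(-48, 24) - 1*2701 = -7*24 - 1*2701 = -168 - 2701 = -2869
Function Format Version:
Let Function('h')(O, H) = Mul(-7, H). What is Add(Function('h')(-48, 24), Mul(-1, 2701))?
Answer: -2869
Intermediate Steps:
Add(Function('h')(-48, 24), Mul(-1, 2701)) = Add(Mul(-7, 24), Mul(-1, 2701)) = Add(-168, -2701) = -2869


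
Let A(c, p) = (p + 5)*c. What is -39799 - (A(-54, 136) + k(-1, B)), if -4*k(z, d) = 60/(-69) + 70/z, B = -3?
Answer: -1481325/46 ≈ -32203.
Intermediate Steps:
A(c, p) = c*(5 + p) (A(c, p) = (5 + p)*c = c*(5 + p))
k(z, d) = 5/23 - 35/(2*z) (k(z, d) = -(60/(-69) + 70/z)/4 = -(60*(-1/69) + 70/z)/4 = -(-20/23 + 70/z)/4 = 5/23 - 35/(2*z))
-39799 - (A(-54, 136) + k(-1, B)) = -39799 - (-54*(5 + 136) + (5/46)*(-161 + 2*(-1))/(-1)) = -39799 - (-54*141 + (5/46)*(-1)*(-161 - 2)) = -39799 - (-7614 + (5/46)*(-1)*(-163)) = -39799 - (-7614 + 815/46) = -39799 - 1*(-349429/46) = -39799 + 349429/46 = -1481325/46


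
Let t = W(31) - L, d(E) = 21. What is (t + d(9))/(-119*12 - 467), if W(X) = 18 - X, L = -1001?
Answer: -1009/1895 ≈ -0.53245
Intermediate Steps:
t = 988 (t = (18 - 1*31) - 1*(-1001) = (18 - 31) + 1001 = -13 + 1001 = 988)
(t + d(9))/(-119*12 - 467) = (988 + 21)/(-119*12 - 467) = 1009/(-1428 - 467) = 1009/(-1895) = 1009*(-1/1895) = -1009/1895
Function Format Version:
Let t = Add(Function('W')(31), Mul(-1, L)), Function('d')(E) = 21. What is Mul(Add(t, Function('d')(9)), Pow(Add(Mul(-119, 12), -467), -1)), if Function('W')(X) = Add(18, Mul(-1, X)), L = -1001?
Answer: Rational(-1009, 1895) ≈ -0.53245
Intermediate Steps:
t = 988 (t = Add(Add(18, Mul(-1, 31)), Mul(-1, -1001)) = Add(Add(18, -31), 1001) = Add(-13, 1001) = 988)
Mul(Add(t, Function('d')(9)), Pow(Add(Mul(-119, 12), -467), -1)) = Mul(Add(988, 21), Pow(Add(Mul(-119, 12), -467), -1)) = Mul(1009, Pow(Add(-1428, -467), -1)) = Mul(1009, Pow(-1895, -1)) = Mul(1009, Rational(-1, 1895)) = Rational(-1009, 1895)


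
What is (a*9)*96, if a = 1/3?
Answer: 288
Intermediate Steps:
a = ⅓ ≈ 0.33333
(a*9)*96 = ((⅓)*9)*96 = 3*96 = 288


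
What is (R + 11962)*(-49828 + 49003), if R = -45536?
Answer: 27698550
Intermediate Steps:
(R + 11962)*(-49828 + 49003) = (-45536 + 11962)*(-49828 + 49003) = -33574*(-825) = 27698550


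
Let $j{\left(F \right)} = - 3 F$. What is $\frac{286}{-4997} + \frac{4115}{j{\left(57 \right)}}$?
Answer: $- \frac{1084819}{44973} \approx -24.122$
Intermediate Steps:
$\frac{286}{-4997} + \frac{4115}{j{\left(57 \right)}} = \frac{286}{-4997} + \frac{4115}{\left(-3\right) 57} = 286 \left(- \frac{1}{4997}\right) + \frac{4115}{-171} = - \frac{286}{4997} + 4115 \left(- \frac{1}{171}\right) = - \frac{286}{4997} - \frac{4115}{171} = - \frac{1084819}{44973}$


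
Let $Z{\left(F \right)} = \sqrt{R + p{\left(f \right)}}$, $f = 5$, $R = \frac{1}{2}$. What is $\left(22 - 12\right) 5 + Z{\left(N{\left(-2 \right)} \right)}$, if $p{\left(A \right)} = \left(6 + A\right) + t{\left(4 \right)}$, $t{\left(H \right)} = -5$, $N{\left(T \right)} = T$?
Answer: $50 + \frac{\sqrt{26}}{2} \approx 52.549$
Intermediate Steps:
$R = \frac{1}{2} \approx 0.5$
$p{\left(A \right)} = 1 + A$ ($p{\left(A \right)} = \left(6 + A\right) - 5 = 1 + A$)
$Z{\left(F \right)} = \frac{\sqrt{26}}{2}$ ($Z{\left(F \right)} = \sqrt{\frac{1}{2} + \left(1 + 5\right)} = \sqrt{\frac{1}{2} + 6} = \sqrt{\frac{13}{2}} = \frac{\sqrt{26}}{2}$)
$\left(22 - 12\right) 5 + Z{\left(N{\left(-2 \right)} \right)} = \left(22 - 12\right) 5 + \frac{\sqrt{26}}{2} = 10 \cdot 5 + \frac{\sqrt{26}}{2} = 50 + \frac{\sqrt{26}}{2}$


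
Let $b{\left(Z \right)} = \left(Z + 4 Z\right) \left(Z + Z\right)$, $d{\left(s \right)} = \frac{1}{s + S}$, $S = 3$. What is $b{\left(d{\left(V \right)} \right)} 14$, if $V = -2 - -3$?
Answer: $\frac{35}{4} \approx 8.75$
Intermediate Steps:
$V = 1$ ($V = -2 + 3 = 1$)
$d{\left(s \right)} = \frac{1}{3 + s}$ ($d{\left(s \right)} = \frac{1}{s + 3} = \frac{1}{3 + s}$)
$b{\left(Z \right)} = 10 Z^{2}$ ($b{\left(Z \right)} = 5 Z 2 Z = 10 Z^{2}$)
$b{\left(d{\left(V \right)} \right)} 14 = 10 \left(\frac{1}{3 + 1}\right)^{2} \cdot 14 = 10 \left(\frac{1}{4}\right)^{2} \cdot 14 = \frac{10}{16} \cdot 14 = 10 \cdot \frac{1}{16} \cdot 14 = \frac{5}{8} \cdot 14 = \frac{35}{4}$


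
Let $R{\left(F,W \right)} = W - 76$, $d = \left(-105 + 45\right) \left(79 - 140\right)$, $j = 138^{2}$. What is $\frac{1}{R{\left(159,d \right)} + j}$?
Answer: $\frac{1}{22628} \approx 4.4193 \cdot 10^{-5}$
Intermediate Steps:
$j = 19044$
$d = 3660$ ($d = \left(-60\right) \left(-61\right) = 3660$)
$R{\left(F,W \right)} = -76 + W$ ($R{\left(F,W \right)} = W - 76 = -76 + W$)
$\frac{1}{R{\left(159,d \right)} + j} = \frac{1}{\left(-76 + 3660\right) + 19044} = \frac{1}{3584 + 19044} = \frac{1}{22628}$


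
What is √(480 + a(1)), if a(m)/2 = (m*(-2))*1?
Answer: 2*√119 ≈ 21.817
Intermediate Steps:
a(m) = -4*m (a(m) = 2*((m*(-2))*1) = 2*(-2*m*1) = 2*(-2*m) = -4*m)
√(480 + a(1)) = √(480 - 4*1) = √(480 - 4) = √476 = 2*√119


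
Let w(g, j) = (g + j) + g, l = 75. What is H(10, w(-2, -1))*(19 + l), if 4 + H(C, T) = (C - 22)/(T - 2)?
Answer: -1504/7 ≈ -214.86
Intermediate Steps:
w(g, j) = j + 2*g
H(C, T) = -4 + (-22 + C)/(-2 + T) (H(C, T) = -4 + (C - 22)/(T - 2) = -4 + (-22 + C)/(-2 + T))
H(10, w(-2, -1))*(19 + l) = ((-14 + 10 - 4*(-1 + 2*(-2)))/(-2 + (-1 + 2*(-2))))*(19 + 75) = ((-14 + 10 - 4*(-1 - 4))/(-2 + (-1 - 4)))*94 = ((-14 + 10 - 4*(-5))/(-2 - 5))*94 = ((-14 + 10 + 20)/(-7))*94 = -1/7*16*94 = -16/7*94 = -1504/7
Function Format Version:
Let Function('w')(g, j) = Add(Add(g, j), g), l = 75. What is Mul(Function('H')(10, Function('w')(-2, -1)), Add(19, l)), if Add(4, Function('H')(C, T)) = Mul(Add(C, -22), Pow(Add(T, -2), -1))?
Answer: Rational(-1504, 7) ≈ -214.86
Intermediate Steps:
Function('w')(g, j) = Add(j, Mul(2, g))
Function('H')(C, T) = Add(-4, Mul(Pow(Add(-2, T), -1), Add(-22, C))) (Function('H')(C, T) = Add(-4, Mul(Add(C, -22), Pow(Add(T, -2), -1))) = Add(-4, Mul(Add(-22, C), Pow(Add(-2, T), -1))) = Add(-4, Mul(Pow(Add(-2, T), -1), Add(-22, C))))
Mul(Function('H')(10, Function('w')(-2, -1)), Add(19, l)) = Mul(Mul(Pow(Add(-2, Add(-1, Mul(2, -2))), -1), Add(-14, 10, Mul(-4, Add(-1, Mul(2, -2))))), Add(19, 75)) = Mul(Mul(Pow(Add(-2, Add(-1, -4)), -1), Add(-14, 10, Mul(-4, Add(-1, -4)))), 94) = Mul(Mul(Pow(Add(-2, -5), -1), Add(-14, 10, Mul(-4, -5))), 94) = Mul(Mul(Pow(-7, -1), Add(-14, 10, 20)), 94) = Mul(Mul(Rational(-1, 7), 16), 94) = Mul(Rational(-16, 7), 94) = Rational(-1504, 7)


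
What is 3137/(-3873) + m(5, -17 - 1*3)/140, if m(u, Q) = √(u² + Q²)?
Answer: -3137/3873 + √17/28 ≈ -0.66271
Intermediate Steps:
m(u, Q) = √(Q² + u²)
3137/(-3873) + m(5, -17 - 1*3)/140 = 3137/(-3873) + √((-17 - 1*3)² + 5²)/140 = 3137*(-1/3873) + √((-17 - 3)² + 25)*(1/140) = -3137/3873 + √((-20)² + 25)*(1/140) = -3137/3873 + √(400 + 25)*(1/140) = -3137/3873 + √425*(1/140) = -3137/3873 + (5*√17)*(1/140) = -3137/3873 + √17/28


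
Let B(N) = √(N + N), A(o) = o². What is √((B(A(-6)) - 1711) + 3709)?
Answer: √(1998 + 6*√2) ≈ 44.794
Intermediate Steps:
B(N) = √2*√N (B(N) = √(2*N) = √2*√N)
√((B(A(-6)) - 1711) + 3709) = √((√2*√((-6)²) - 1711) + 3709) = √((√2*√36 - 1711) + 3709) = √((√2*6 - 1711) + 3709) = √((6*√2 - 1711) + 3709) = √((-1711 + 6*√2) + 3709) = √(1998 + 6*√2)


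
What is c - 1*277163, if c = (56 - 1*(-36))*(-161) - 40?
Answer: -292015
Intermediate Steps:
c = -14852 (c = (56 + 36)*(-161) - 40 = 92*(-161) - 40 = -14812 - 40 = -14852)
c - 1*277163 = -14852 - 1*277163 = -14852 - 277163 = -292015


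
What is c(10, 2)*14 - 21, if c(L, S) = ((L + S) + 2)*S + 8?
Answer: 483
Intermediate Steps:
c(L, S) = 8 + S*(2 + L + S) (c(L, S) = (2 + L + S)*S + 8 = S*(2 + L + S) + 8 = 8 + S*(2 + L + S))
c(10, 2)*14 - 21 = (8 + 2² + 2*2 + 10*2)*14 - 21 = (8 + 4 + 4 + 20)*14 - 21 = 36*14 - 21 = 504 - 21 = 483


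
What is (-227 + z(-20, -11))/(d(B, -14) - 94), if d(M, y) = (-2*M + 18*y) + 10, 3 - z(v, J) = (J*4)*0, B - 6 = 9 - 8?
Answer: 16/25 ≈ 0.64000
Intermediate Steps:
B = 7 (B = 6 + (9 - 8) = 6 + 1 = 7)
z(v, J) = 3 (z(v, J) = 3 - J*4*0 = 3 - 4*J*0 = 3 - 1*0 = 3 + 0 = 3)
d(M, y) = 10 - 2*M + 18*y
(-227 + z(-20, -11))/(d(B, -14) - 94) = (-227 + 3)/((10 - 2*7 + 18*(-14)) - 94) = -224/((10 - 14 - 252) - 94) = -224/(-256 - 94) = -224/(-350) = -224*(-1/350) = 16/25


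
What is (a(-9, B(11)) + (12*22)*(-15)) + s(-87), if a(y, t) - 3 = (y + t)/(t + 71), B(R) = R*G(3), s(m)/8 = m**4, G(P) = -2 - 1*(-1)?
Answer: 1374942392/3 ≈ 4.5831e+8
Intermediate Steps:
G(P) = -1 (G(P) = -2 + 1 = -1)
s(m) = 8*m**4
B(R) = -R (B(R) = R*(-1) = -R)
a(y, t) = 3 + (t + y)/(71 + t) (a(y, t) = 3 + (y + t)/(t + 71) = 3 + (t + y)/(71 + t))
(a(-9, B(11)) + (12*22)*(-15)) + s(-87) = ((213 - 9 + 4*(-1*11))/(71 - 1*11) + (12*22)*(-15)) + 8*(-87)**4 = ((213 - 9 + 4*(-11))/(71 - 11) + 264*(-15)) + 8*57289761 = ((213 - 9 - 44)/60 - 3960) + 458318088 = ((1/60)*160 - 3960) + 458318088 = (8/3 - 3960) + 458318088 = -11872/3 + 458318088 = 1374942392/3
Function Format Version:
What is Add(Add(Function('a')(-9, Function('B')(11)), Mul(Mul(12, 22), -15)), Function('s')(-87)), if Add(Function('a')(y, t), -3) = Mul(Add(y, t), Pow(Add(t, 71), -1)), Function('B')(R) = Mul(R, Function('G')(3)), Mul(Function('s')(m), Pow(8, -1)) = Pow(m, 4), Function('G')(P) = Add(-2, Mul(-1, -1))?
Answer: Rational(1374942392, 3) ≈ 4.5831e+8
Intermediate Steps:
Function('G')(P) = -1 (Function('G')(P) = Add(-2, 1) = -1)
Function('s')(m) = Mul(8, Pow(m, 4))
Function('B')(R) = Mul(-1, R) (Function('B')(R) = Mul(R, -1) = Mul(-1, R))
Function('a')(y, t) = Add(3, Mul(Pow(Add(71, t), -1), Add(t, y))) (Function('a')(y, t) = Add(3, Mul(Add(y, t), Pow(Add(t, 71), -1))) = Add(3, Mul(Add(t, y), Pow(Add(71, t), -1))) = Add(3, Mul(Pow(Add(71, t), -1), Add(t, y))))
Add(Add(Function('a')(-9, Function('B')(11)), Mul(Mul(12, 22), -15)), Function('s')(-87)) = Add(Add(Mul(Pow(Add(71, Mul(-1, 11)), -1), Add(213, -9, Mul(4, Mul(-1, 11)))), Mul(Mul(12, 22), -15)), Mul(8, Pow(-87, 4))) = Add(Add(Mul(Pow(Add(71, -11), -1), Add(213, -9, Mul(4, -11))), Mul(264, -15)), Mul(8, 57289761)) = Add(Add(Mul(Pow(60, -1), Add(213, -9, -44)), -3960), 458318088) = Add(Add(Mul(Rational(1, 60), 160), -3960), 458318088) = Add(Add(Rational(8, 3), -3960), 458318088) = Add(Rational(-11872, 3), 458318088) = Rational(1374942392, 3)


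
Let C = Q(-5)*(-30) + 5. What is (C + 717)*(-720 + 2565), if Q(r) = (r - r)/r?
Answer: 1332090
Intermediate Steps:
Q(r) = 0 (Q(r) = 0/r = 0)
C = 5 (C = 0*(-30) + 5 = 0 + 5 = 5)
(C + 717)*(-720 + 2565) = (5 + 717)*(-720 + 2565) = 722*1845 = 1332090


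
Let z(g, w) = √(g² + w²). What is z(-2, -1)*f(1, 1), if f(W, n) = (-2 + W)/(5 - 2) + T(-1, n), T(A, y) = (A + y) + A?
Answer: -4*√5/3 ≈ -2.9814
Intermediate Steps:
T(A, y) = y + 2*A
f(W, n) = -8/3 + n + W/3 (f(W, n) = (-2 + W)/(5 - 2) + (n + 2*(-1)) = (-2 + W)/3 + (n - 2) = (-2 + W)*(⅓) + (-2 + n) = (-⅔ + W/3) + (-2 + n) = -8/3 + n + W/3)
z(-2, -1)*f(1, 1) = √((-2)² + (-1)²)*(-8/3 + 1 + (⅓)*1) = √(4 + 1)*(-8/3 + 1 + ⅓) = √5*(-4/3) = -4*√5/3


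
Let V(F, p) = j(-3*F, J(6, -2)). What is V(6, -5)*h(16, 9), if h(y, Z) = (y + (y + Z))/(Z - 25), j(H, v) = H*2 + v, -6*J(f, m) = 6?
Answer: 1517/16 ≈ 94.813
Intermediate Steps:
J(f, m) = -1 (J(f, m) = -⅙*6 = -1)
j(H, v) = v + 2*H (j(H, v) = 2*H + v = v + 2*H)
V(F, p) = -1 - 6*F (V(F, p) = -1 + 2*(-3*F) = -1 - 6*F)
h(y, Z) = (Z + 2*y)/(-25 + Z) (h(y, Z) = (y + (Z + y))/(-25 + Z) = (Z + 2*y)/(-25 + Z))
V(6, -5)*h(16, 9) = (-1 - 6*6)*((9 + 2*16)/(-25 + 9)) = (-1 - 36)*((9 + 32)/(-16)) = -(-37)*41/16 = -37*(-41/16) = 1517/16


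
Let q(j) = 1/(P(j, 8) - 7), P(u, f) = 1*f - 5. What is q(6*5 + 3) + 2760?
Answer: 11039/4 ≈ 2759.8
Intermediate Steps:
P(u, f) = -5 + f (P(u, f) = f - 5 = -5 + f)
q(j) = -¼ (q(j) = 1/((-5 + 8) - 7) = 1/(3 - 7) = 1/(-4) = -¼)
q(6*5 + 3) + 2760 = -¼ + 2760 = 11039/4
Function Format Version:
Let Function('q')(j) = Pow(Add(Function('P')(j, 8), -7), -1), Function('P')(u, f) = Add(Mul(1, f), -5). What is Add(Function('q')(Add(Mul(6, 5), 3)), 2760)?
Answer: Rational(11039, 4) ≈ 2759.8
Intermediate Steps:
Function('P')(u, f) = Add(-5, f) (Function('P')(u, f) = Add(f, -5) = Add(-5, f))
Function('q')(j) = Rational(-1, 4) (Function('q')(j) = Pow(Add(Add(-5, 8), -7), -1) = Pow(Add(3, -7), -1) = Pow(-4, -1) = Rational(-1, 4))
Add(Function('q')(Add(Mul(6, 5), 3)), 2760) = Add(Rational(-1, 4), 2760) = Rational(11039, 4)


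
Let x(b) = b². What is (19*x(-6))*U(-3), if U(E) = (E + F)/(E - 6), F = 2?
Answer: 76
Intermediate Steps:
U(E) = (2 + E)/(-6 + E) (U(E) = (E + 2)/(E - 6) = (2 + E)/(-6 + E))
(19*x(-6))*U(-3) = (19*(-6)²)*((2 - 3)/(-6 - 3)) = (19*36)*(-1/(-9)) = 684*(-⅑*(-1)) = 684*(⅑) = 76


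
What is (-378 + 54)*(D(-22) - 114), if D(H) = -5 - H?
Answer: 31428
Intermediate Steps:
(-378 + 54)*(D(-22) - 114) = (-378 + 54)*((-5 - 1*(-22)) - 114) = -324*((-5 + 22) - 114) = -324*(17 - 114) = -324*(-97) = 31428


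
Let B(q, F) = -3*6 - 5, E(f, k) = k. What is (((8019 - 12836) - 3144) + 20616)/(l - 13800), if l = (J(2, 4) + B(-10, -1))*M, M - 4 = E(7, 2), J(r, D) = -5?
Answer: -12655/13968 ≈ -0.90600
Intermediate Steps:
M = 6 (M = 4 + 2 = 6)
B(q, F) = -23 (B(q, F) = -18 - 5 = -23)
l = -168 (l = (-5 - 23)*6 = -28*6 = -168)
(((8019 - 12836) - 3144) + 20616)/(l - 13800) = (((8019 - 12836) - 3144) + 20616)/(-168 - 13800) = ((-4817 - 3144) + 20616)/(-13968) = (-7961 + 20616)*(-1/13968) = 12655*(-1/13968) = -12655/13968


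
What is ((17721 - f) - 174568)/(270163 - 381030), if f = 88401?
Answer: 245248/110867 ≈ 2.2121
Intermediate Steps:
((17721 - f) - 174568)/(270163 - 381030) = ((17721 - 1*88401) - 174568)/(270163 - 381030) = ((17721 - 88401) - 174568)/(-110867) = (-70680 - 174568)*(-1/110867) = -245248*(-1/110867) = 245248/110867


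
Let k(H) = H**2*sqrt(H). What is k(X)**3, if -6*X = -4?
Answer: 128*sqrt(6)/6561 ≈ 0.047788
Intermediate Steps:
X = 2/3 (X = -1/6*(-4) = 2/3 ≈ 0.66667)
k(H) = H**(5/2)
k(X)**3 = ((2/3)**(5/2))**3 = (4*sqrt(6)/27)**3 = 128*sqrt(6)/6561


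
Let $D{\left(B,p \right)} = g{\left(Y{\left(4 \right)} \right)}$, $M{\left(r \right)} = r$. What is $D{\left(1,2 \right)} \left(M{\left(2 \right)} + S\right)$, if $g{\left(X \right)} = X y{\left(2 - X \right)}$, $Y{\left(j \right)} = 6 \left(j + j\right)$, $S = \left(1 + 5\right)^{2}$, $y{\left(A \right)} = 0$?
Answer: $0$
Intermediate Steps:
$S = 36$ ($S = 6^{2} = 36$)
$Y{\left(j \right)} = 12 j$ ($Y{\left(j \right)} = 6 \cdot 2 j = 12 j$)
$g{\left(X \right)} = 0$ ($g{\left(X \right)} = X 0 = 0$)
$D{\left(B,p \right)} = 0$
$D{\left(1,2 \right)} \left(M{\left(2 \right)} + S\right) = 0 \left(2 + 36\right) = 0 \cdot 38 = 0$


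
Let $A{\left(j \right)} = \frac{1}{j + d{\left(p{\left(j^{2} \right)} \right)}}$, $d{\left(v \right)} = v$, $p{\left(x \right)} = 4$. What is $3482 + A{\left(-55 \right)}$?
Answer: $\frac{177581}{51} \approx 3482.0$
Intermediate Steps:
$A{\left(j \right)} = \frac{1}{4 + j}$ ($A{\left(j \right)} = \frac{1}{j + 4} = \frac{1}{4 + j}$)
$3482 + A{\left(-55 \right)} = 3482 + \frac{1}{4 - 55} = 3482 + \frac{1}{-51} = 3482 - \frac{1}{51} = \frac{177581}{51}$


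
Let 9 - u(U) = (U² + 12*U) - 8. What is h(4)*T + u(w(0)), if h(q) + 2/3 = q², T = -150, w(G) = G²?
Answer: -2283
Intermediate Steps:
h(q) = -⅔ + q²
u(U) = 17 - U² - 12*U (u(U) = 9 - ((U² + 12*U) - 8) = 9 - (-8 + U² + 12*U) = 9 + (8 - U² - 12*U) = 17 - U² - 12*U)
h(4)*T + u(w(0)) = (-⅔ + 4²)*(-150) + (17 - (0²)² - 12*0²) = (-⅔ + 16)*(-150) + (17 - 1*0² - 12*0) = (46/3)*(-150) + (17 - 1*0 + 0) = -2300 + (17 + 0 + 0) = -2300 + 17 = -2283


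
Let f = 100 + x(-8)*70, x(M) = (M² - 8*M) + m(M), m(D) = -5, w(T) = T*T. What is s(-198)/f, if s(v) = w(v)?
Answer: 19602/4355 ≈ 4.5010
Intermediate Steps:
w(T) = T²
s(v) = v²
x(M) = -5 + M² - 8*M (x(M) = (M² - 8*M) - 5 = -5 + M² - 8*M)
f = 8710 (f = 100 + (-5 + (-8)² - 8*(-8))*70 = 100 + (-5 + 64 + 64)*70 = 100 + 123*70 = 100 + 8610 = 8710)
s(-198)/f = (-198)²/8710 = 39204*(1/8710) = 19602/4355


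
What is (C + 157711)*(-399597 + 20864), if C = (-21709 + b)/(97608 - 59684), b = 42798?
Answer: -2265222165921849/37924 ≈ -5.9731e+10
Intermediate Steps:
C = 21089/37924 (C = (-21709 + 42798)/(97608 - 59684) = 21089/37924 ≈ 0.55609)
(C + 157711)*(-399597 + 20864) = (21089/37924 + 157711)*(-399597 + 20864) = (5981053053/37924)*(-378733) = -2265222165921849/37924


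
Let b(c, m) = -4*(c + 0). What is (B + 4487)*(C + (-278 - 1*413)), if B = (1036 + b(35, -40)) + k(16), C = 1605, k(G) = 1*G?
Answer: 4934686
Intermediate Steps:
k(G) = G
b(c, m) = -4*c
B = 912 (B = (1036 - 4*35) + 16 = (1036 - 140) + 16 = 896 + 16 = 912)
(B + 4487)*(C + (-278 - 1*413)) = (912 + 4487)*(1605 + (-278 - 1*413)) = 5399*(1605 + (-278 - 413)) = 5399*(1605 - 691) = 5399*914 = 4934686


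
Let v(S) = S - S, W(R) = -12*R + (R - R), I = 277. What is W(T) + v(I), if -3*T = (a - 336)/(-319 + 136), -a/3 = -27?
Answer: 340/61 ≈ 5.5738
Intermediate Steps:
a = 81 (a = -3*(-27) = 81)
T = -85/183 (T = -(81 - 336)/(3*(-319 + 136)) = -(-85)/(-183) = -(-85)*(-1)/183 = -⅓*85/61 = -85/183 ≈ -0.46448)
W(R) = -12*R (W(R) = -12*R + 0 = -12*R)
v(S) = 0
W(T) + v(I) = -12*(-85/183) + 0 = 340/61 + 0 = 340/61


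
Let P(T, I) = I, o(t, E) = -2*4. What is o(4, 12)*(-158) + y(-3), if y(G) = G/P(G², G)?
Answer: 1265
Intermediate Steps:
o(t, E) = -8
y(G) = 1 (y(G) = G/G = 1)
o(4, 12)*(-158) + y(-3) = -8*(-158) + 1 = 1264 + 1 = 1265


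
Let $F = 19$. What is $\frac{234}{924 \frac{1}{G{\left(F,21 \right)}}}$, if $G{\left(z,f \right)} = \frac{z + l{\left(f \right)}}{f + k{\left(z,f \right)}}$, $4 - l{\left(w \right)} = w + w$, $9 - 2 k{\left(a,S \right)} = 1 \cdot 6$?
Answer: $- \frac{247}{1155} \approx -0.21385$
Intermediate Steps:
$k{\left(a,S \right)} = \frac{3}{2}$ ($k{\left(a,S \right)} = \frac{9}{2} - \frac{1 \cdot 6}{2} = \frac{9}{2} - 3 = \frac{3}{2}$)
$l{\left(w \right)} = 4 - 2 w$ ($l{\left(w \right)} = 4 - \left(w + w\right) = 4 - 2 w$)
$G{\left(z,f \right)} = \frac{4 + z - 2 f}{\frac{3}{2} + f}$ ($G{\left(z,f \right)} = \frac{z - \left(-4 + 2 f\right)}{f + \frac{3}{2}} = \frac{4 + z - 2 f}{\frac{3}{2} + f}$)
$\frac{234}{924 \frac{1}{G{\left(F,21 \right)}}} = \frac{234}{924 \frac{1}{2 \frac{1}{3 + 2 \cdot 21} \left(4 + 19 - 42\right)}} = \frac{234}{924 \frac{1}{2 \frac{1}{3 + 42} \left(4 + 19 - 42\right)}} = \frac{234}{924 \frac{1}{2 \cdot \frac{1}{45} \left(-19\right)}} = \frac{234}{924 \frac{1}{- \frac{38}{45}}} = \frac{234}{924 \left(- \frac{45}{38}\right)} = \frac{234}{- \frac{20790}{19}} = 234 \left(- \frac{19}{20790}\right) = - \frac{247}{1155}$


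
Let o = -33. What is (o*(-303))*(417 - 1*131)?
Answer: 2859714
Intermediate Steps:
(o*(-303))*(417 - 1*131) = (-33*(-303))*(417 - 1*131) = 9999*(417 - 131) = 9999*286 = 2859714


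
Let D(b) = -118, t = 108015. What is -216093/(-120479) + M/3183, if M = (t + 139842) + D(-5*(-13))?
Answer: 30535171000/383484657 ≈ 79.625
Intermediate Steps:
M = 247739 (M = (108015 + 139842) - 118 = 247857 - 118 = 247739)
-216093/(-120479) + M/3183 = -216093/(-120479) + 247739/3183 = -216093*(-1/120479) + 247739*(1/3183) = 216093/120479 + 247739/3183 = 30535171000/383484657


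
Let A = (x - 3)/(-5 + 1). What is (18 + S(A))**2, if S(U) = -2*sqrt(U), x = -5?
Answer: 332 - 72*sqrt(2) ≈ 230.18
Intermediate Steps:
A = 2 (A = (-5 - 3)/(-5 + 1) = -8/(-4) = -8*(-1/4) = 2)
(18 + S(A))**2 = (18 - 2*sqrt(2))**2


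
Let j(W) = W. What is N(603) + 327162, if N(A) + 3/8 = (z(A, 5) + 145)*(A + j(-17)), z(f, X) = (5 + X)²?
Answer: 3765853/8 ≈ 4.7073e+5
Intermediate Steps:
N(A) = -33323/8 + 245*A (N(A) = -3/8 + ((5 + 5)² + 145)*(A - 17) = -3/8 + (10² + 145)*(-17 + A) = -3/8 + (100 + 145)*(-17 + A) = -3/8 + 245*(-17 + A) = -3/8 + (-4165 + 245*A) = -33323/8 + 245*A)
N(603) + 327162 = (-33323/8 + 245*603) + 327162 = (-33323/8 + 147735) + 327162 = 1148557/8 + 327162 = 3765853/8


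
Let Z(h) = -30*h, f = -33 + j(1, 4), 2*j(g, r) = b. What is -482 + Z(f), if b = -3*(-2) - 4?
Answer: 478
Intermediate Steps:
b = 2 (b = 6 - 4 = 2)
j(g, r) = 1 (j(g, r) = (1/2)*2 = 1)
f = -32 (f = -33 + 1 = -32)
-482 + Z(f) = -482 - 30*(-32) = -482 + 960 = 478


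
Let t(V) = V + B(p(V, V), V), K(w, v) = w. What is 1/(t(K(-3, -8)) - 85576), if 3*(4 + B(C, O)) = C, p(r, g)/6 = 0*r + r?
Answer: -1/85589 ≈ -1.1684e-5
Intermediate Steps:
p(r, g) = 6*r (p(r, g) = 6*(0*r + r) = 6*(0 + r) = 6*r)
B(C, O) = -4 + C/3
t(V) = -4 + 3*V (t(V) = V + (-4 + (6*V)/3) = V + (-4 + 2*V) = -4 + 3*V)
1/(t(K(-3, -8)) - 85576) = 1/((-4 + 3*(-3)) - 85576) = 1/((-4 - 9) - 85576) = 1/(-13 - 85576) = 1/(-85589) = -1/85589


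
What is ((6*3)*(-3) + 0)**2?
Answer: 2916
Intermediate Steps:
((6*3)*(-3) + 0)**2 = (18*(-3) + 0)**2 = (-54 + 0)**2 = (-54)**2 = 2916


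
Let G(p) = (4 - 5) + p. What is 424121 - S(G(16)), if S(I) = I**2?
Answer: 423896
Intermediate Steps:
G(p) = -1 + p
424121 - S(G(16)) = 424121 - (-1 + 16)**2 = 424121 - 1*15**2 = 424121 - 1*225 = 424121 - 225 = 423896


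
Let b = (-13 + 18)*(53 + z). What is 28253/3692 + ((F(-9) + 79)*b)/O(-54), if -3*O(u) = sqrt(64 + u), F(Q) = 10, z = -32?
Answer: 28253/3692 - 5607*sqrt(10)/2 ≈ -8857.8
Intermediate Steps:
O(u) = -sqrt(64 + u)/3
b = 105 (b = (-13 + 18)*(53 - 32) = 5*21 = 105)
28253/3692 + ((F(-9) + 79)*b)/O(-54) = 28253/3692 + ((10 + 79)*105)/((-sqrt(64 - 54)/3)) = 28253*(1/3692) + (89*105)/((-sqrt(10)/3)) = 28253/3692 + 9345*(-3*sqrt(10)/10) = 28253/3692 - 5607*sqrt(10)/2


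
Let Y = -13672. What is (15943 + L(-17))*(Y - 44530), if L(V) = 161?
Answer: -937285008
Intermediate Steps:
(15943 + L(-17))*(Y - 44530) = (15943 + 161)*(-13672 - 44530) = 16104*(-58202) = -937285008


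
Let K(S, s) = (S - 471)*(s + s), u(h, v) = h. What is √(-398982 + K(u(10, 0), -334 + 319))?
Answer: 8*I*√6018 ≈ 620.61*I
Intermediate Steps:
K(S, s) = 2*s*(-471 + S) (K(S, s) = (-471 + S)*(2*s) = 2*s*(-471 + S))
√(-398982 + K(u(10, 0), -334 + 319)) = √(-398982 + 2*(-334 + 319)*(-471 + 10)) = √(-398982 + 2*(-15)*(-461)) = √(-398982 + 13830) = √(-385152) = 8*I*√6018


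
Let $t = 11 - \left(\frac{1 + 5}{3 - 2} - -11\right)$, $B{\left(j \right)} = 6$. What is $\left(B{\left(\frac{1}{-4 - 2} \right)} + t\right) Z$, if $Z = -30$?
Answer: $0$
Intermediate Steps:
$t = -6$ ($t = 11 - \left(\frac{6}{1} + 11\right) = 11 - \left(6 \cdot 1 + 11\right) = 11 - \left(6 + 11\right) = 11 - 17 = -6$)
$\left(B{\left(\frac{1}{-4 - 2} \right)} + t\right) Z = \left(6 - 6\right) \left(-30\right) = 0 \left(-30\right) = 0$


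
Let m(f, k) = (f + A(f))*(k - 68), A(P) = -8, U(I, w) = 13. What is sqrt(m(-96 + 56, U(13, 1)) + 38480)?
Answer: 4*sqrt(2570) ≈ 202.78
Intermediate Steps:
m(f, k) = (-68 + k)*(-8 + f) (m(f, k) = (f - 8)*(k - 68) = (-8 + f)*(-68 + k) = (-68 + k)*(-8 + f))
sqrt(m(-96 + 56, U(13, 1)) + 38480) = sqrt((544 - 68*(-96 + 56) - 8*13 + (-96 + 56)*13) + 38480) = sqrt((544 - 68*(-40) - 104 - 40*13) + 38480) = sqrt((544 + 2720 - 104 - 520) + 38480) = sqrt(2640 + 38480) = sqrt(41120) = 4*sqrt(2570)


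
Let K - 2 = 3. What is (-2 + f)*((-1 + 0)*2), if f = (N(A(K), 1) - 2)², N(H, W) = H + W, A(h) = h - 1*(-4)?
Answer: -124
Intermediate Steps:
K = 5 (K = 2 + 3 = 5)
A(h) = 4 + h (A(h) = h + 4 = 4 + h)
f = 64 (f = (((4 + 5) + 1) - 2)² = ((9 + 1) - 2)² = (10 - 2)² = 8² = 64)
(-2 + f)*((-1 + 0)*2) = (-2 + 64)*((-1 + 0)*2) = 62*(-1*2) = 62*(-2) = -124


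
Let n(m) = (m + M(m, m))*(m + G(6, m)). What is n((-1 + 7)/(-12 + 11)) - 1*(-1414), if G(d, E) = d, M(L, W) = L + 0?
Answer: 1414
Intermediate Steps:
M(L, W) = L
n(m) = 2*m*(6 + m) (n(m) = (m + m)*(m + 6) = (2*m)*(6 + m) = 2*m*(6 + m))
n((-1 + 7)/(-12 + 11)) - 1*(-1414) = 2*((-1 + 7)/(-12 + 11))*(6 + (-1 + 7)/(-12 + 11)) - 1*(-1414) = 2*(6/(-1))*(6 + 6/(-1)) + 1414 = 2*(6*(-1))*(6 + 6*(-1)) + 1414 = 2*(-6)*(6 - 6) + 1414 = 2*(-6)*0 + 1414 = 0 + 1414 = 1414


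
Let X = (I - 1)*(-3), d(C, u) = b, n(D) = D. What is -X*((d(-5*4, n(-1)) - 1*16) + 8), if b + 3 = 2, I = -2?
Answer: 81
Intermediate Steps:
b = -1 (b = -3 + 2 = -1)
d(C, u) = -1
X = 9 (X = (-2 - 1)*(-3) = -3*(-3) = 9)
-X*((d(-5*4, n(-1)) - 1*16) + 8) = -9*((-1 - 1*16) + 8) = -9*((-1 - 16) + 8) = -9*(-17 + 8) = -9*(-9) = -1*(-81) = 81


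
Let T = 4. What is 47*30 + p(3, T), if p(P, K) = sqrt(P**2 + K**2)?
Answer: 1415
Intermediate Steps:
p(P, K) = sqrt(K**2 + P**2)
47*30 + p(3, T) = 47*30 + sqrt(4**2 + 3**2) = 1410 + sqrt(16 + 9) = 1410 + sqrt(25) = 1410 + 5 = 1415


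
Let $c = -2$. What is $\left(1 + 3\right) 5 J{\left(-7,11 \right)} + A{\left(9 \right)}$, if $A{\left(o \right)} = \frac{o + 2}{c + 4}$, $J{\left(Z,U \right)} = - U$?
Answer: $- \frac{429}{2} \approx -214.5$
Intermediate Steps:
$A{\left(o \right)} = 1 + \frac{o}{2}$ ($A{\left(o \right)} = \frac{o + 2}{-2 + 4} = \frac{2 + o}{2} = \left(2 + o\right) \frac{1}{2} = 1 + \frac{o}{2}$)
$\left(1 + 3\right) 5 J{\left(-7,11 \right)} + A{\left(9 \right)} = \left(1 + 3\right) 5 \left(\left(-1\right) 11\right) + \left(1 + \frac{1}{2} \cdot 9\right) = 4 \cdot 5 \left(-11\right) + \left(1 + \frac{9}{2}\right) = 20 \left(-11\right) + \frac{11}{2} = -220 + \frac{11}{2} = - \frac{429}{2}$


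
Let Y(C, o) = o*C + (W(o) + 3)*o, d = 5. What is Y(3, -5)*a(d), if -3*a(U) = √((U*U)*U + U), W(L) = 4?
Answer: 50*√130/3 ≈ 190.03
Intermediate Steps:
Y(C, o) = 7*o + C*o (Y(C, o) = o*C + (4 + 3)*o = C*o + 7*o = 7*o + C*o)
a(U) = -√(U + U³)/3 (a(U) = -√((U*U)*U + U)/3 = -√(U²*U + U)/3 = -√(U³ + U)/3 = -√(U + U³)/3)
Y(3, -5)*a(d) = (-5*(7 + 3))*(-√(5 + 5³)/3) = (-5*10)*(-√(5 + 125)/3) = -(-50)*√130/3 = 50*√130/3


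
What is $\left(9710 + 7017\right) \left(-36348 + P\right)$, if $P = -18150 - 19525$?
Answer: $-1238182721$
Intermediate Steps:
$P = -37675$
$\left(9710 + 7017\right) \left(-36348 + P\right) = \left(9710 + 7017\right) \left(-36348 - 37675\right) = 16727 \left(-74023\right) = -1238182721$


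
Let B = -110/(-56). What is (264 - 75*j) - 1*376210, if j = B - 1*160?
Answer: -10194613/28 ≈ -3.6409e+5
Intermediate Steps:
B = 55/28 (B = -110*(-1/56) = 55/28 ≈ 1.9643)
j = -4425/28 (j = 55/28 - 1*160 = 55/28 - 160 = -4425/28 ≈ -158.04)
(264 - 75*j) - 1*376210 = (264 - 75*(-4425/28)) - 1*376210 = (264 + 331875/28) - 376210 = 339267/28 - 376210 = -10194613/28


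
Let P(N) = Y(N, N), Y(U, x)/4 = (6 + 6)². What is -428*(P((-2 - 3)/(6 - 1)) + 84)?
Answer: -282480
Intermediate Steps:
Y(U, x) = 576 (Y(U, x) = 4*(6 + 6)² = 4*12² = 4*144 = 576)
P(N) = 576
-428*(P((-2 - 3)/(6 - 1)) + 84) = -428*(576 + 84) = -428*660 = -282480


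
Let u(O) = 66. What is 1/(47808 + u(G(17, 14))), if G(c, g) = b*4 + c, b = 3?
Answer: 1/47874 ≈ 2.0888e-5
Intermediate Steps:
G(c, g) = 12 + c (G(c, g) = 3*4 + c = 12 + c)
1/(47808 + u(G(17, 14))) = 1/(47808 + 66) = 1/47874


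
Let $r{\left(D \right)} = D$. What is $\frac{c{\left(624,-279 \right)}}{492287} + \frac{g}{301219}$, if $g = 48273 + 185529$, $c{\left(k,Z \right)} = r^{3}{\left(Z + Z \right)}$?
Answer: $- \frac{52219026330354}{148286197853} \approx -352.15$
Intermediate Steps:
$c{\left(k,Z \right)} = 8 Z^{3}$ ($c{\left(k,Z \right)} = \left(Z + Z\right)^{3} = \left(2 Z\right)^{3} = 8 Z^{3}$)
$g = 233802$
$\frac{c{\left(624,-279 \right)}}{492287} + \frac{g}{301219} = \frac{8 \left(-279\right)^{3}}{492287} + \frac{233802}{301219} = 8 \left(-21717639\right) \frac{1}{492287} + 233802 \cdot \frac{1}{301219} = \left(-173741112\right) \frac{1}{492287} + \frac{233802}{301219} = - \frac{173741112}{492287} + \frac{233802}{301219} = - \frac{52219026330354}{148286197853}$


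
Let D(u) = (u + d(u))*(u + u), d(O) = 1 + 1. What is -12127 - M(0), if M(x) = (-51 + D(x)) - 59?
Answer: -12017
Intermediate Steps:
d(O) = 2
D(u) = 2*u*(2 + u) (D(u) = (u + 2)*(u + u) = (2 + u)*(2*u) = 2*u*(2 + u))
M(x) = -110 + 2*x*(2 + x) (M(x) = (-51 + 2*x*(2 + x)) - 59 = -110 + 2*x*(2 + x))
-12127 - M(0) = -12127 - (-110 + 2*0*(2 + 0)) = -12127 - (-110 + 2*0*2) = -12127 - (-110 + 0) = -12127 - 1*(-110) = -12127 + 110 = -12017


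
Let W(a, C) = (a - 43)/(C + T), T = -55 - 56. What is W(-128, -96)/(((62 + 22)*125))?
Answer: 19/241500 ≈ 7.8675e-5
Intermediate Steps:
T = -111
W(a, C) = (-43 + a)/(-111 + C) (W(a, C) = (a - 43)/(C - 111) = (-43 + a)/(-111 + C))
W(-128, -96)/(((62 + 22)*125)) = ((-43 - 128)/(-111 - 96))/(((62 + 22)*125)) = (-171/(-207))/((84*125)) = -1/207*(-171)/10500 = (19/23)*(1/10500) = 19/241500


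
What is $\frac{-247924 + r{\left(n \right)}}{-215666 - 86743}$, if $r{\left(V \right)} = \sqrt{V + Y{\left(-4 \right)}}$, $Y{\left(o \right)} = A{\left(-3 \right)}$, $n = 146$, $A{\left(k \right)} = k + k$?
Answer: $\frac{247924}{302409} - \frac{2 \sqrt{35}}{302409} \approx 0.81979$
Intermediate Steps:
$A{\left(k \right)} = 2 k$
$Y{\left(o \right)} = -6$ ($Y{\left(o \right)} = 2 \left(-3\right) = -6$)
$r{\left(V \right)} = \sqrt{-6 + V}$ ($r{\left(V \right)} = \sqrt{V - 6} = \sqrt{-6 + V}$)
$\frac{-247924 + r{\left(n \right)}}{-215666 - 86743} = \frac{-247924 + \sqrt{-6 + 146}}{-215666 - 86743} = \frac{-247924 + \sqrt{140}}{-302409} = \left(-247924 + 2 \sqrt{35}\right) \left(- \frac{1}{302409}\right) = \frac{247924}{302409} - \frac{2 \sqrt{35}}{302409}$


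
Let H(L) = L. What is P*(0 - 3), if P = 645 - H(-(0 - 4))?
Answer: -1923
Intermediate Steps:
P = 641 (P = 645 - (-1)*(0 - 4) = 645 - (-1)*(-4) = 645 - 1*4 = 645 - 4 = 641)
P*(0 - 3) = 641*(0 - 3) = 641*(-3) = -1923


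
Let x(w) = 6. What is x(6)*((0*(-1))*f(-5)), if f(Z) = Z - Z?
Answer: 0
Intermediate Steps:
f(Z) = 0
x(6)*((0*(-1))*f(-5)) = 6*((0*(-1))*0) = 6*(0*0) = 6*0 = 0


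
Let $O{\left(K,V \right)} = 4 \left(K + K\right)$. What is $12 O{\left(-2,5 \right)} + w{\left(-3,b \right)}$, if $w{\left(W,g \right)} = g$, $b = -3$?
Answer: $-195$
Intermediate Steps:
$O{\left(K,V \right)} = 8 K$ ($O{\left(K,V \right)} = 4 \cdot 2 K = 8 K$)
$12 O{\left(-2,5 \right)} + w{\left(-3,b \right)} = 12 \cdot 8 \left(-2\right) - 3 = 12 \left(-16\right) - 3 = -192 - 3 = -195$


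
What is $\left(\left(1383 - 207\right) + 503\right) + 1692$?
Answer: $3371$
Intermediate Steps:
$\left(\left(1383 - 207\right) + 503\right) + 1692 = \left(1176 + 503\right) + 1692 = 1679 + 1692 = 3371$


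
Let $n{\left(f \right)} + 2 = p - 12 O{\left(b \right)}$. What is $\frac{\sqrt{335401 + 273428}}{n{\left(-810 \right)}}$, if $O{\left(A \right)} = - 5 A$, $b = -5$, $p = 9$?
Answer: $- \frac{\sqrt{608829}}{293} \approx -2.6631$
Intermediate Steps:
$n{\left(f \right)} = -293$ ($n{\left(f \right)} = -2 + \left(9 - 12 \left(\left(-5\right) \left(-5\right)\right)\right) = -2 + \left(9 - 300\right) = -2 - 291 = -293$)
$\frac{\sqrt{335401 + 273428}}{n{\left(-810 \right)}} = \frac{\sqrt{335401 + 273428}}{-293} = \sqrt{608829} \left(- \frac{1}{293}\right) = - \frac{\sqrt{608829}}{293}$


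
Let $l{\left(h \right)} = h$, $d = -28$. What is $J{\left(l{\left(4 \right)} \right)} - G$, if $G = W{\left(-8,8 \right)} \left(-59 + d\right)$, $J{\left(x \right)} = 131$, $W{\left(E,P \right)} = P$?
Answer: $827$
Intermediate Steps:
$G = -696$ ($G = 8 \left(-59 - 28\right) = 8 \left(-87\right) = -696$)
$J{\left(l{\left(4 \right)} \right)} - G = 131 - -696 = 131 + 696 = 827$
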